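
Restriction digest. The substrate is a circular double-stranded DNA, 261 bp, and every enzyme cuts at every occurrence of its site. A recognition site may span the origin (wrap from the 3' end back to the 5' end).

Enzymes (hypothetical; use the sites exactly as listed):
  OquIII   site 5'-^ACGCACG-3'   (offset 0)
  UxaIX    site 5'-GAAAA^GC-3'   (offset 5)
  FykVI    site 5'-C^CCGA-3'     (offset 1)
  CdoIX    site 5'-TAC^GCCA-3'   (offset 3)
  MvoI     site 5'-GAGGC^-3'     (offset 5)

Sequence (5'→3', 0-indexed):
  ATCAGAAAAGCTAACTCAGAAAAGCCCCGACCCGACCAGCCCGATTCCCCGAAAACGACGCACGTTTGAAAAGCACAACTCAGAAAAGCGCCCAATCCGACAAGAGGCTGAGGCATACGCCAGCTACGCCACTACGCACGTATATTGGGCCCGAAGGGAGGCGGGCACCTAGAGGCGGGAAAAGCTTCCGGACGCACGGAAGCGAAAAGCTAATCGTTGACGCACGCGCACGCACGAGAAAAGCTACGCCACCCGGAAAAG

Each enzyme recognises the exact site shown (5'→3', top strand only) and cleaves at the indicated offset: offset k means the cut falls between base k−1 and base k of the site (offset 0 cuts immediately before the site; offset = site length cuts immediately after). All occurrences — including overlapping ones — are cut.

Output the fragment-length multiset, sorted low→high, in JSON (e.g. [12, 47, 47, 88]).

Scan for sites:
  OquIII (ACGCACG, off=0): starts [57, 133, 191, 219, 229] → cuts [57, 133, 191, 219, 229]
  UxaIX (GAAAAGC, off=5): starts [4, 18, 67, 82, 178, 203, 237] → cuts [9, 23, 72, 87, 183, 208, 242]
  FykVI (CCCGA, off=1): starts [25, 30, 39, 47, 149] → cuts [26, 31, 40, 48, 150]
  CdoIX (TACGCCA, off=3): starts [115, 124, 244] → cuts [118, 127, 247]
  MvoI (GAGGC, off=5): starts [103, 109, 157, 171] → cuts [108, 114, 162, 176]

All cut coordinates (distinct, sorted): [9, 23, 26, 31, 40, 48, 57, 72, 87, 108, 114, 118, 127, 133, 150, 162, 176, 183, 191, 208, 219, 229, 242, 247]

Fragment lengths:
  9→23: 14 bp
  23→26: 3 bp
  26→31: 5 bp
  31→40: 9 bp
  40→48: 8 bp
  48→57: 9 bp
  57→72: 15 bp
  72→87: 15 bp
  87→108: 21 bp
  108→114: 6 bp
  114→118: 4 bp
  118→127: 9 bp
  127→133: 6 bp
  133→150: 17 bp
  150→162: 12 bp
  162→176: 14 bp
  176→183: 7 bp
  183→191: 8 bp
  191→208: 17 bp
  208→219: 11 bp
  219→229: 10 bp
  229→242: 13 bp
  242→247: 5 bp
  247→9 (wrap): 261-247+9 = 23 bp

[3,4,5,5,6,6,7,8,8,9,9,9,10,11,12,13,14,14,15,15,17,17,21,23]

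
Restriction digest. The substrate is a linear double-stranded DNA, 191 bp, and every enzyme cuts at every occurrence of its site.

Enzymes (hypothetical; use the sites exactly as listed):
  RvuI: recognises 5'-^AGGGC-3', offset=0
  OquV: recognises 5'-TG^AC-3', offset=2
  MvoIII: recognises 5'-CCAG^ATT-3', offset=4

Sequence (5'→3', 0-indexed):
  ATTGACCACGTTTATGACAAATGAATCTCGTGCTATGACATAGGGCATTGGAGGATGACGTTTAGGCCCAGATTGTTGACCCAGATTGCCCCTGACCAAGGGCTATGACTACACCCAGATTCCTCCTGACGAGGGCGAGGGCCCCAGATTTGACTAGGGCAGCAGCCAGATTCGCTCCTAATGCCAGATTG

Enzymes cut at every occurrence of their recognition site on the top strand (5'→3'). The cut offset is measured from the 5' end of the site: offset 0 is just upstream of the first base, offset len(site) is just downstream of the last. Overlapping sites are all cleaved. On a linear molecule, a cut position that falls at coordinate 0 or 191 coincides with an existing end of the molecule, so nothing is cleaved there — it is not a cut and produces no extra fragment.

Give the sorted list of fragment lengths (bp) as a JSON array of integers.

[3,3,4,4,4,4,5,6,6,7,9,10,10,10,11,12,14,14,16,18,21]

Site scan:
  RvuI AGGGC/0: at [41, 98, 131, 137, 155] ⇒ [41, 98, 131, 137, 155]
  OquV TGAC/2: at [2, 14, 35, 55, 76, 92, 105, 126, 150] ⇒ [4, 16, 37, 57, 78, 94, 107, 128, 152]
  MvoIII CCAGATT/4: at [67, 80, 114, 143, 165, 183] ⇒ [71, 84, 118, 147, 169, 187]

All cut coordinates (distinct, sorted): [4, 16, 37, 41, 57, 71, 78, 84, 94, 98, 107, 118, 128, 131, 137, 147, 152, 155, 169, 187]

Fragment lengths:
  [0,4): 4 bp
  [4,16): 12 bp
  [16,37): 21 bp
  [37,41): 4 bp
  [41,57): 16 bp
  [57,71): 14 bp
  [71,78): 7 bp
  [78,84): 6 bp
  [84,94): 10 bp
  [94,98): 4 bp
  [98,107): 9 bp
  [107,118): 11 bp
  [118,128): 10 bp
  [128,131): 3 bp
  [131,137): 6 bp
  [137,147): 10 bp
  [147,152): 5 bp
  [152,155): 3 bp
  [155,169): 14 bp
  [169,187): 18 bp
  [187,191): 4 bp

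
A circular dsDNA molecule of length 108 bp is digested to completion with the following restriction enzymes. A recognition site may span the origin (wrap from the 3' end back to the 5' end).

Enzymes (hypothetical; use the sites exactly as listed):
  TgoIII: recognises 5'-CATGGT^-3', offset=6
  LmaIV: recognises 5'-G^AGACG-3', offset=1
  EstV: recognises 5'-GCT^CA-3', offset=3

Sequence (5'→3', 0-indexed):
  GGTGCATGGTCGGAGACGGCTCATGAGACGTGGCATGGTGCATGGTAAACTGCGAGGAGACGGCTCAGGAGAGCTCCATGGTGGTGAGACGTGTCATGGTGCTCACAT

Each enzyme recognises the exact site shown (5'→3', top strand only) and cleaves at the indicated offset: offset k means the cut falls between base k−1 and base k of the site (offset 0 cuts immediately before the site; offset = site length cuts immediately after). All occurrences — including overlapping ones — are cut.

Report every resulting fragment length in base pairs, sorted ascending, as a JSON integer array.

Per-enzyme occurrences:
  TgoIII CATGGT/6: at [4, 33, 40, 76, 94, 105] ⇒ [3, 10, 39, 46, 82, 100]
  LmaIV GAGACG/1: at [12, 24, 56, 85] ⇒ [13, 25, 57, 86]
  EstV GCTCA/3: at [18, 62, 100] ⇒ [21, 65, 103]

Pooled cuts: [3, 10, 13, 21, 25, 39, 46, 57, 65, 82, 86, 100, 103]

Fragments:
  3→10: 7 bp
  10→13: 3 bp
  13→21: 8 bp
  21→25: 4 bp
  25→39: 14 bp
  39→46: 7 bp
  46→57: 11 bp
  57→65: 8 bp
  65→82: 17 bp
  82→86: 4 bp
  86→100: 14 bp
  100→103: 3 bp
  103→3 (wrap): 108-103+3 = 8 bp

[3,3,4,4,7,7,8,8,8,11,14,14,17]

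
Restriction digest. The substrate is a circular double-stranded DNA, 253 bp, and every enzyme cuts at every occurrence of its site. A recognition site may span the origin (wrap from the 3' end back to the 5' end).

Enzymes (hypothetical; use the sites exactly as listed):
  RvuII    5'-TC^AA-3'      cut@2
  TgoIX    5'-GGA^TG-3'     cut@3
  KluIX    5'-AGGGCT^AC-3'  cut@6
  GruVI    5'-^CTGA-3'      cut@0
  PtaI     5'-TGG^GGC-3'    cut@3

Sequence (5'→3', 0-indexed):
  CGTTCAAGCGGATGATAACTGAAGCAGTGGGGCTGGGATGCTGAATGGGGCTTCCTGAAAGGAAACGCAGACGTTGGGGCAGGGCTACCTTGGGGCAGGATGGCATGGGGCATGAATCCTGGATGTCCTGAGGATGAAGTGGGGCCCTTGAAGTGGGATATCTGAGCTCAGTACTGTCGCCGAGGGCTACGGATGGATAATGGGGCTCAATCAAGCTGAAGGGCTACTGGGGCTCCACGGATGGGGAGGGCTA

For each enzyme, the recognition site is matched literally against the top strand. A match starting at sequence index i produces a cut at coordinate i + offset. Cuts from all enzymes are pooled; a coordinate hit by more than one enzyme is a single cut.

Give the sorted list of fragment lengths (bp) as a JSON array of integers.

[2,3,4,4,5,5,5,6,6,6,7,7,7,7,8,8,8,8,9,10,10,11,11,12,15,19,23,27]

Scan for sites:
  RvuII (TCAA, off=2): starts [3, 206, 210] → cuts [5, 208, 212]
  TgoIX (GGATG, off=3): starts [9, 35, 97, 120, 131, 190, 238] → cuts [12, 38, 100, 123, 134, 193, 241]
  KluIX (AGGGCTAC, off=6): starts [80, 182, 219, 246] → cuts [86, 188, 225, 252]
  GruVI (CTGA, off=0): starts [18, 40, 54, 127, 161, 215] → cuts [18, 40, 54, 127, 161, 215]
  PtaI (TGGGGC, off=3): starts [27, 45, 74, 90, 105, 139, 200, 227] → cuts [30, 48, 77, 93, 108, 142, 203, 230]

Pooled cuts: [5, 12, 18, 30, 38, 40, 48, 54, 77, 86, 93, 100, 108, 123, 127, 134, 142, 161, 188, 193, 203, 208, 212, 215, 225, 230, 241, 252]

Fragment lengths:
  5→12: 7 bp
  12→18: 6 bp
  18→30: 12 bp
  30→38: 8 bp
  38→40: 2 bp
  40→48: 8 bp
  48→54: 6 bp
  54→77: 23 bp
  77→86: 9 bp
  86→93: 7 bp
  93→100: 7 bp
  100→108: 8 bp
  108→123: 15 bp
  123→127: 4 bp
  127→134: 7 bp
  134→142: 8 bp
  142→161: 19 bp
  161→188: 27 bp
  188→193: 5 bp
  193→203: 10 bp
  203→208: 5 bp
  208→212: 4 bp
  212→215: 3 bp
  215→225: 10 bp
  225→230: 5 bp
  230→241: 11 bp
  241→252: 11 bp
  252→5 (wrap): 253-252+5 = 6 bp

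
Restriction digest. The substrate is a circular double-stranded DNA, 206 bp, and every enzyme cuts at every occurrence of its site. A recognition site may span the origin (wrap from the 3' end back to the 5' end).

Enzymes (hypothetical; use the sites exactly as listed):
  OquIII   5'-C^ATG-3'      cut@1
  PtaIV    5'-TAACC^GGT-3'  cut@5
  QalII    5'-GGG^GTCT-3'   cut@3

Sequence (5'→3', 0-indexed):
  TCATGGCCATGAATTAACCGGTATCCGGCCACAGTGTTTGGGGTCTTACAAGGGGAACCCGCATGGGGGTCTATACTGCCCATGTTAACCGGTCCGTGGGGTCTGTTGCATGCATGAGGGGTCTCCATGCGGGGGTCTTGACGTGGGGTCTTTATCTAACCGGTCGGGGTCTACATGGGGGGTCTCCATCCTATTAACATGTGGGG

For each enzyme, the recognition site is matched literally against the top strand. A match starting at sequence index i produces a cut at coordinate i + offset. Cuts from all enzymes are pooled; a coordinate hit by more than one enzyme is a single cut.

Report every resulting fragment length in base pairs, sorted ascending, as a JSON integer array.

Site scan:
  OquIII (CATG, off=1): starts [1, 7, 61, 80, 108, 112, 125, 173, 197] → cuts [2, 8, 62, 81, 109, 113, 126, 174, 198]
  PtaIV (TAACCGGT, off=5): starts [14, 85, 156] → cuts [19, 90, 161]
  QalII (GGGGTCT, off=3): starts [39, 65, 97, 117, 131, 144, 165, 178] → cuts [42, 68, 100, 120, 134, 147, 168, 181]

All cut coordinates (distinct, sorted): [2, 8, 19, 42, 62, 68, 81, 90, 100, 109, 113, 120, 126, 134, 147, 161, 168, 174, 181, 198]

Fragment lengths:
  2→8: 6 bp
  8→19: 11 bp
  19→42: 23 bp
  42→62: 20 bp
  62→68: 6 bp
  68→81: 13 bp
  81→90: 9 bp
  90→100: 10 bp
  100→109: 9 bp
  109→113: 4 bp
  113→120: 7 bp
  120→126: 6 bp
  126→134: 8 bp
  134→147: 13 bp
  147→161: 14 bp
  161→168: 7 bp
  168→174: 6 bp
  174→181: 7 bp
  181→198: 17 bp
  198→2 (wrap): 206-198+2 = 10 bp

[4,6,6,6,6,7,7,7,8,9,9,10,10,11,13,13,14,17,20,23]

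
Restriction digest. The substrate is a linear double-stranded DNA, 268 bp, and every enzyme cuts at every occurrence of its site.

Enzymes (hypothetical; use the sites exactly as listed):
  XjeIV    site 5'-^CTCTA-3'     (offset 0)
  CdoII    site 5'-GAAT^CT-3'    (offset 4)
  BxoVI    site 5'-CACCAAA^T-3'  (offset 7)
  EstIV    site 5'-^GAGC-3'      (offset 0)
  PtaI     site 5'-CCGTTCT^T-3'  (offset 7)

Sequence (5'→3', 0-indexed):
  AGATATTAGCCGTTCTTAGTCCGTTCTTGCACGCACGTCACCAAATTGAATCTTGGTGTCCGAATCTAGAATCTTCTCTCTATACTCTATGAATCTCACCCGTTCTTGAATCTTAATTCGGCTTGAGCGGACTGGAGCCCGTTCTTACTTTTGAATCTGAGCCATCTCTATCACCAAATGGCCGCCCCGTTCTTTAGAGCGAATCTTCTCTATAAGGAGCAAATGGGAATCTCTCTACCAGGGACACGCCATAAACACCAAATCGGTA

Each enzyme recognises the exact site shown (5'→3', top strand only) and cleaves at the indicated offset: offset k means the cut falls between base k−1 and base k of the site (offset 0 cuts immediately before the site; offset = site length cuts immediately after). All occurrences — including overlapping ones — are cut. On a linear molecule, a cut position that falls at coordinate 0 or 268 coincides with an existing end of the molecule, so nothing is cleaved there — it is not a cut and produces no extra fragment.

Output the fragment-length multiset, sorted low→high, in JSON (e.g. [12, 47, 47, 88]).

[2,2,3,3,5,5,6,6,7,7,7,8,9,10,10,11,11,11,12,13,13,14,14,15,16,18,30]

Scan for sites:
  XjeIV CTCTA/0: at [77, 84, 165, 207, 232] ⇒ [77, 84, 165, 207, 232]
  CdoII GAATCT/4: at [47, 61, 68, 90, 107, 152, 200, 226] ⇒ [51, 65, 72, 94, 111, 156, 204, 230]
  BxoVI CACCAAAT/7: at [38, 171, 255] ⇒ [45, 178, 262]
  EstIV GAGC/0: at [124, 134, 158, 196, 216] ⇒ [124, 134, 158, 196, 216]
  PtaI CCGTTCTT/7: at [9, 20, 99, 138, 186] ⇒ [16, 27, 106, 145, 193]

Pooled cuts: [16, 27, 45, 51, 65, 72, 77, 84, 94, 106, 111, 124, 134, 145, 156, 158, 165, 178, 193, 196, 204, 207, 216, 230, 232, 262]

Fragment lengths:
  [0,16): 16 bp
  [16,27): 11 bp
  [27,45): 18 bp
  [45,51): 6 bp
  [51,65): 14 bp
  [65,72): 7 bp
  [72,77): 5 bp
  [77,84): 7 bp
  [84,94): 10 bp
  [94,106): 12 bp
  [106,111): 5 bp
  [111,124): 13 bp
  [124,134): 10 bp
  [134,145): 11 bp
  [145,156): 11 bp
  [156,158): 2 bp
  [158,165): 7 bp
  [165,178): 13 bp
  [178,193): 15 bp
  [193,196): 3 bp
  [196,204): 8 bp
  [204,207): 3 bp
  [207,216): 9 bp
  [216,230): 14 bp
  [230,232): 2 bp
  [232,262): 30 bp
  [262,268): 6 bp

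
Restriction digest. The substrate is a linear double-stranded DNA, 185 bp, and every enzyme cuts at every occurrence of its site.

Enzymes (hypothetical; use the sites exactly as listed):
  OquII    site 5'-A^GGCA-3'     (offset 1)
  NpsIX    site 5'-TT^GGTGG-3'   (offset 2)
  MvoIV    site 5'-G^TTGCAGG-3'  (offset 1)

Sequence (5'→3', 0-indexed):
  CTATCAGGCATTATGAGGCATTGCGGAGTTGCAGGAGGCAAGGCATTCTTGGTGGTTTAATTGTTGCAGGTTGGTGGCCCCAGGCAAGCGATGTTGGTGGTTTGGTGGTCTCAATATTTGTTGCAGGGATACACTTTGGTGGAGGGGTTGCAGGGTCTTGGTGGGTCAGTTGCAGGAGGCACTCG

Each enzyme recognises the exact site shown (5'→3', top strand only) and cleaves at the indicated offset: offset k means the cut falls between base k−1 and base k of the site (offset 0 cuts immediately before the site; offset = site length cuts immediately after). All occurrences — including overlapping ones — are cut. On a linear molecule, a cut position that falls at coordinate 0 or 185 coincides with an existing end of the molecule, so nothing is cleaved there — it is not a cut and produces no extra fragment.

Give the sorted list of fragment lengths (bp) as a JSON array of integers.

[5,6,8,8,8,8,9,9,10,10,10,10,12,12,13,13,17,17]

Per-enzyme occurrences:
  OquII AGGCA/1: at [5, 15, 35, 40, 81, 176] ⇒ [6, 16, 36, 41, 82, 177]
  NpsIX TTGGTGG/2: at [48, 70, 93, 101, 135, 157] ⇒ [50, 72, 95, 103, 137, 159]
  MvoIV GTTGCAGG/1: at [27, 62, 119, 146, 168] ⇒ [28, 63, 120, 147, 169]

All cut coordinates (distinct, sorted): [6, 16, 28, 36, 41, 50, 63, 72, 82, 95, 103, 120, 137, 147, 159, 169, 177]

Fragment lengths:
  [0,6): 6 bp
  [6,16): 10 bp
  [16,28): 12 bp
  [28,36): 8 bp
  [36,41): 5 bp
  [41,50): 9 bp
  [50,63): 13 bp
  [63,72): 9 bp
  [72,82): 10 bp
  [82,95): 13 bp
  [95,103): 8 bp
  [103,120): 17 bp
  [120,137): 17 bp
  [137,147): 10 bp
  [147,159): 12 bp
  [159,169): 10 bp
  [169,177): 8 bp
  [177,185): 8 bp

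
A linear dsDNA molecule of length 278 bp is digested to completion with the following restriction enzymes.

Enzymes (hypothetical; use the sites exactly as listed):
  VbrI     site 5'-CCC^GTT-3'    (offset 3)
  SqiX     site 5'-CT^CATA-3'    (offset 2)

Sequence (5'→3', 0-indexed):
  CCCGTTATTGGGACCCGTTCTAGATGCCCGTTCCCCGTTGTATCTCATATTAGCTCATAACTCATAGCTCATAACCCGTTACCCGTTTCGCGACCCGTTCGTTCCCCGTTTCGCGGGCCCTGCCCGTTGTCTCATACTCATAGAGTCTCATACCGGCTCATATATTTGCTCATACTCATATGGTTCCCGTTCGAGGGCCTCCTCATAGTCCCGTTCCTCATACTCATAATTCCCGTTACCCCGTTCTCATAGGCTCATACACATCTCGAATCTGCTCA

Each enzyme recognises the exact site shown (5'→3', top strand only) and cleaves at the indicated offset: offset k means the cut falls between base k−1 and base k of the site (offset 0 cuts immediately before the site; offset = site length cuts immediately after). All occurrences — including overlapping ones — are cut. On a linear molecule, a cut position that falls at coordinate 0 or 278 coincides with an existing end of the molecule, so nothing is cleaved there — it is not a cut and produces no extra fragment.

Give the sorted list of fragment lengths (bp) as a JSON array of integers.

[3,5,6,6,6,6,7,7,7,7,7,8,8,8,9,9,10,10,10,10,11,12,12,12,13,13,15,18,23]

Site scan:
  VbrI CCCGTT/3: at [0, 13, 26, 33, 74, 81, 93, 104, 122, 185, 209, 231, 239] ⇒ [3, 16, 29, 36, 77, 84, 96, 107, 125, 188, 212, 234, 242]
  SqiX CTCATA/2: at [43, 53, 60, 67, 130, 136, 146, 156, 168, 174, 201, 216, 222, 245, 253] ⇒ [45, 55, 62, 69, 132, 138, 148, 158, 170, 176, 203, 218, 224, 247, 255]

Pooled cuts: [3, 16, 29, 36, 45, 55, 62, 69, 77, 84, 96, 107, 125, 132, 138, 148, 158, 170, 176, 188, 203, 212, 218, 224, 234, 242, 247, 255]

Fragment lengths:
  [0,3): 3 bp
  [3,16): 13 bp
  [16,29): 13 bp
  [29,36): 7 bp
  [36,45): 9 bp
  [45,55): 10 bp
  [55,62): 7 bp
  [62,69): 7 bp
  [69,77): 8 bp
  [77,84): 7 bp
  [84,96): 12 bp
  [96,107): 11 bp
  [107,125): 18 bp
  [125,132): 7 bp
  [132,138): 6 bp
  [138,148): 10 bp
  [148,158): 10 bp
  [158,170): 12 bp
  [170,176): 6 bp
  [176,188): 12 bp
  [188,203): 15 bp
  [203,212): 9 bp
  [212,218): 6 bp
  [218,224): 6 bp
  [224,234): 10 bp
  [234,242): 8 bp
  [242,247): 5 bp
  [247,255): 8 bp
  [255,278): 23 bp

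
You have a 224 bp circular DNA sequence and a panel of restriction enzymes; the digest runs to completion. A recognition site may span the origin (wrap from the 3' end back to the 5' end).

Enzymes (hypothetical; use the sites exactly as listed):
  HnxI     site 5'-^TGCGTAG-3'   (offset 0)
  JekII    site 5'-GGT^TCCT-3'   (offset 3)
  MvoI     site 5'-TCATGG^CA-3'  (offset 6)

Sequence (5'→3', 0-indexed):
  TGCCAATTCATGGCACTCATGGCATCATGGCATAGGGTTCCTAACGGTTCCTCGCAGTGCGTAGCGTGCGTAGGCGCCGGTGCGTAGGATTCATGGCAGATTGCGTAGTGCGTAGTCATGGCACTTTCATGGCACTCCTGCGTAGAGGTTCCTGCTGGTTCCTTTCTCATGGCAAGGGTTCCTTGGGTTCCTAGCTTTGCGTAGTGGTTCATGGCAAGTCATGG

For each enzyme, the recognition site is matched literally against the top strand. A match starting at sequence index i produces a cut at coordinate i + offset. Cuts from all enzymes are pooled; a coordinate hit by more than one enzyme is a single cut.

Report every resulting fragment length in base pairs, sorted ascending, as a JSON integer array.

Per-enzyme occurrences:
  HnxI TGCGTAG/0: at [57, 66, 80, 101, 108, 138, 197] ⇒ [57, 66, 80, 101, 108, 138, 197]
  JekII GGTTCCT/3: at [35, 45, 146, 156, 176, 185] ⇒ [38, 48, 149, 159, 179, 188]
  MvoI TCATGGCA/6: at [7, 16, 24, 90, 115, 126, 166, 208] ⇒ [13, 22, 30, 96, 121, 132, 172, 214]

All cut coordinates (distinct, sorted): [13, 22, 30, 38, 48, 57, 66, 80, 96, 101, 108, 121, 132, 138, 149, 159, 172, 179, 188, 197, 214]

Fragments:
  13→22: 9 bp
  22→30: 8 bp
  30→38: 8 bp
  38→48: 10 bp
  48→57: 9 bp
  57→66: 9 bp
  66→80: 14 bp
  80→96: 16 bp
  96→101: 5 bp
  101→108: 7 bp
  108→121: 13 bp
  121→132: 11 bp
  132→138: 6 bp
  138→149: 11 bp
  149→159: 10 bp
  159→172: 13 bp
  172→179: 7 bp
  179→188: 9 bp
  188→197: 9 bp
  197→214: 17 bp
  214→13 (wrap): 224-214+13 = 23 bp

[5,6,7,7,8,8,9,9,9,9,9,10,10,11,11,13,13,14,16,17,23]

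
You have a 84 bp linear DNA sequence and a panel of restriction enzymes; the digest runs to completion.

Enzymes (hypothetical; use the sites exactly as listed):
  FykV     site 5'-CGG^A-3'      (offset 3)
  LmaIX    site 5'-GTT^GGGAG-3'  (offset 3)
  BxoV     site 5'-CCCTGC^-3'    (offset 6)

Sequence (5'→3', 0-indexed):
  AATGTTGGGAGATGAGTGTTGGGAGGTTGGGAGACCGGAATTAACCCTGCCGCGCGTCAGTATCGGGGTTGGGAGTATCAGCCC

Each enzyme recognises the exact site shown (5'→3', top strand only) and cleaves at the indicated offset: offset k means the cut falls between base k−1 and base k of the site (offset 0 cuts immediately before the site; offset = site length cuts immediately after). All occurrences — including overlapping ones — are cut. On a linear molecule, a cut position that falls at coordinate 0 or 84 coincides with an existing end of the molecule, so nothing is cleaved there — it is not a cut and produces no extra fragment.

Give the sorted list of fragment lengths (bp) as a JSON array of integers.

[6,8,10,12,14,14,20]

Scan for sites:
  FykV (CGGA, off=3): starts [35] → cuts [38]
  LmaIX (GTTGGGAG, off=3): starts [3, 17, 25, 67] → cuts [6, 20, 28, 70]
  BxoV (CCCTGC, off=6): starts [44] → cuts [50]

All cut coordinates (distinct, sorted): [6, 20, 28, 38, 50, 70]

Fragment lengths:
  [0,6): 6 bp
  [6,20): 14 bp
  [20,28): 8 bp
  [28,38): 10 bp
  [38,50): 12 bp
  [50,70): 20 bp
  [70,84): 14 bp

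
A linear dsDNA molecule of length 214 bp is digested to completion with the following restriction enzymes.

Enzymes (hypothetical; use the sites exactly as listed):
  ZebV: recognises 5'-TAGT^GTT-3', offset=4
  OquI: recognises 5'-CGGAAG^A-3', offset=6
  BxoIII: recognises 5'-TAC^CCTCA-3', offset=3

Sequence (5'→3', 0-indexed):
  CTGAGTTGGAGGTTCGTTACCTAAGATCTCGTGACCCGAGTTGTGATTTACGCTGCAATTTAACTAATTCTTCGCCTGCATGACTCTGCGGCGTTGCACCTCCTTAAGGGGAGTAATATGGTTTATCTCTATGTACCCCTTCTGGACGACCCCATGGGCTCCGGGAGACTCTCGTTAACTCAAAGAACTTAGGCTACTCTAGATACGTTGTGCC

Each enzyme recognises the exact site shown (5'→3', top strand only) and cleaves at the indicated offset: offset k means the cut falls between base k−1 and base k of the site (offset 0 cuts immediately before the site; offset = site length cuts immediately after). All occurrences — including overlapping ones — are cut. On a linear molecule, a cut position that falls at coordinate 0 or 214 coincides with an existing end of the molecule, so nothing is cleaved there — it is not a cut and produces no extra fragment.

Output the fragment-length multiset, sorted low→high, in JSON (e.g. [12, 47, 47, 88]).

[214]

Site scan:
  ZebV (TAGTGTT, off=4): no sites
  OquI (CGGAAGA, off=6): no sites
  BxoIII (TACCCTCA, off=3): no sites

All cut coordinates (distinct, sorted): ∅

Fragments:
  no cuts → one linear fragment of 214 bp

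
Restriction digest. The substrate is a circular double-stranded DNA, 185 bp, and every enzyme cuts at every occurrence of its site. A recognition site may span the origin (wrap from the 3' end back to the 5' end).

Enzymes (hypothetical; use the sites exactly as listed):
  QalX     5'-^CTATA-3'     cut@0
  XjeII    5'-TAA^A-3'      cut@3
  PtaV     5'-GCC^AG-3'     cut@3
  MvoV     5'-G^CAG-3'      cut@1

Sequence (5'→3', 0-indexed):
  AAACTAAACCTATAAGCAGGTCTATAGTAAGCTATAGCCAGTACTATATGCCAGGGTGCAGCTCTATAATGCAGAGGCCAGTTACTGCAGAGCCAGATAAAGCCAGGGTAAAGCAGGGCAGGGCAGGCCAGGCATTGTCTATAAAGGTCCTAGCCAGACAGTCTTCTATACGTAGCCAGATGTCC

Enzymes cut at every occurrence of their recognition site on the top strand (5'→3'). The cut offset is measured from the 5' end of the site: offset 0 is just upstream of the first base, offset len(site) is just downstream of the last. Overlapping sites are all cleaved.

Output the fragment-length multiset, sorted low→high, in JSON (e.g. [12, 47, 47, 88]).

Per-enzyme occurrences:
  QalX (CTATA, off=0): starts [9, 21, 31, 43, 63, 138, 165] → cuts [9, 21, 31, 43, 63, 138, 165]
  XjeII (TAAA, off=3): starts [4, 97, 108, 141] → cuts [7, 100, 111, 144]
  PtaV (GCCAG, off=3): starts [36, 49, 76, 91, 101, 126, 152, 174] → cuts [39, 52, 79, 94, 104, 129, 155, 177]
  MvoV (GCAG, off=1): starts [15, 57, 70, 86, 112, 117, 122] → cuts [16, 58, 71, 87, 113, 118, 123]

Pooled cuts: [7, 9, 16, 21, 31, 39, 43, 52, 58, 63, 71, 79, 87, 94, 100, 104, 111, 113, 118, 123, 129, 138, 144, 155, 165, 177]

Fragments:
  7→9: 2 bp
  9→16: 7 bp
  16→21: 5 bp
  21→31: 10 bp
  31→39: 8 bp
  39→43: 4 bp
  43→52: 9 bp
  52→58: 6 bp
  58→63: 5 bp
  63→71: 8 bp
  71→79: 8 bp
  79→87: 8 bp
  87→94: 7 bp
  94→100: 6 bp
  100→104: 4 bp
  104→111: 7 bp
  111→113: 2 bp
  113→118: 5 bp
  118→123: 5 bp
  123→129: 6 bp
  129→138: 9 bp
  138→144: 6 bp
  144→155: 11 bp
  155→165: 10 bp
  165→177: 12 bp
  177→7 (wrap): 185-177+7 = 15 bp

[2,2,4,4,5,5,5,5,6,6,6,6,7,7,7,8,8,8,8,9,9,10,10,11,12,15]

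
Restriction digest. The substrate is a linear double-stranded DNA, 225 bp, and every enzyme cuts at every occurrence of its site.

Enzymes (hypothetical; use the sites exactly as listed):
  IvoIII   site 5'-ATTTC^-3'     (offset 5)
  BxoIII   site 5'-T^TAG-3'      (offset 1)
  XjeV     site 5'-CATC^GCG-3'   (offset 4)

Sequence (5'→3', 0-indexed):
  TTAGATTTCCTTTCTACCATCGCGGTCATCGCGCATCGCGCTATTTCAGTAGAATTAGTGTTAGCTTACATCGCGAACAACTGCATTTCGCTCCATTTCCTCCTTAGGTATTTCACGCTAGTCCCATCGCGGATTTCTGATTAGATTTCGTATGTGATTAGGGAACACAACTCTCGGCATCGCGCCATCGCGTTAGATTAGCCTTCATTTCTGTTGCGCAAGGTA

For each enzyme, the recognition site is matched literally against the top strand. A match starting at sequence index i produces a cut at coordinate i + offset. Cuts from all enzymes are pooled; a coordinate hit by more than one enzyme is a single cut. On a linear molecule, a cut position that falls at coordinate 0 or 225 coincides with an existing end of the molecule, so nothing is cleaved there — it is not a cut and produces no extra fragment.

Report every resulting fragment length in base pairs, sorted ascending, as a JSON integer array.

Per-enzyme occurrences:
  IvoIII ATTTC/5: at [4, 42, 84, 94, 109, 132, 144, 206] ⇒ [9, 47, 89, 99, 114, 137, 149, 211]
  BxoIII TTAG/1: at [0, 54, 60, 103, 140, 157, 192, 197] ⇒ [1, 55, 61, 104, 141, 158, 193, 198]
  XjeV CATCGCG/4: at [17, 26, 33, 68, 124, 177, 185] ⇒ [21, 30, 37, 72, 128, 181, 189]

All cut coordinates (distinct, sorted): [1, 9, 21, 30, 37, 47, 55, 61, 72, 89, 99, 104, 114, 128, 137, 141, 149, 158, 181, 189, 193, 198, 211]

Fragment lengths:
  [0,1): 1 bp
  [1,9): 8 bp
  [9,21): 12 bp
  [21,30): 9 bp
  [30,37): 7 bp
  [37,47): 10 bp
  [47,55): 8 bp
  [55,61): 6 bp
  [61,72): 11 bp
  [72,89): 17 bp
  [89,99): 10 bp
  [99,104): 5 bp
  [104,114): 10 bp
  [114,128): 14 bp
  [128,137): 9 bp
  [137,141): 4 bp
  [141,149): 8 bp
  [149,158): 9 bp
  [158,181): 23 bp
  [181,189): 8 bp
  [189,193): 4 bp
  [193,198): 5 bp
  [198,211): 13 bp
  [211,225): 14 bp

[1,4,4,5,5,6,7,8,8,8,8,9,9,9,10,10,10,11,12,13,14,14,17,23]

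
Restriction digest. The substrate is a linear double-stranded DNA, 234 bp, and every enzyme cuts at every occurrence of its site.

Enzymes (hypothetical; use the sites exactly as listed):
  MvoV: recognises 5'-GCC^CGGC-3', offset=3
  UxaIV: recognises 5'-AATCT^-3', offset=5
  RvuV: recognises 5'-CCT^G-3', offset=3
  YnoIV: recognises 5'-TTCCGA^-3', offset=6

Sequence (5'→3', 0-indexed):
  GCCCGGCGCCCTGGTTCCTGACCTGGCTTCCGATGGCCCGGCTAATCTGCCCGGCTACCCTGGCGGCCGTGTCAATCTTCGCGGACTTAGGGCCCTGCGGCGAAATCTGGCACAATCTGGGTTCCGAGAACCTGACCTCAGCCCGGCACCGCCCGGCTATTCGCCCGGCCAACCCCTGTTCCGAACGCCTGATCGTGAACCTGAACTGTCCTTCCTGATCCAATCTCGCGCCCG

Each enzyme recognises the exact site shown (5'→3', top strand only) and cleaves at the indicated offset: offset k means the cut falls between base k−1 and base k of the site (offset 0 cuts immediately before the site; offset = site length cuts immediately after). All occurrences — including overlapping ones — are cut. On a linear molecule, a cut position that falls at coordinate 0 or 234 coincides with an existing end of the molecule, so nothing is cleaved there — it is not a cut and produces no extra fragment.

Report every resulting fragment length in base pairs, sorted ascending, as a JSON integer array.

[3,3,5,5,6,6,7,7,8,9,9,9,10,10,10,10,10,10,12,12,12,12,14,17,18]

Site scan:
  MvoV GCCCGGC/3: at [0, 35, 48, 140, 150, 162] ⇒ [3, 38, 51, 143, 153, 165]
  UxaIV AATCT/5: at [43, 73, 103, 113, 221] ⇒ [48, 78, 108, 118, 226]
  RvuV CCTG/3: at [9, 16, 21, 58, 93, 130, 174, 187, 199, 213] ⇒ [12, 19, 24, 61, 96, 133, 177, 190, 202, 216]
  YnoIV TTCCGA/6: at [27, 121, 178] ⇒ [33, 127, 184]

Pooled cuts: [3, 12, 19, 24, 33, 38, 48, 51, 61, 78, 96, 108, 118, 127, 133, 143, 153, 165, 177, 184, 190, 202, 216, 226]

Fragments:
  [0,3): 3 bp
  [3,12): 9 bp
  [12,19): 7 bp
  [19,24): 5 bp
  [24,33): 9 bp
  [33,38): 5 bp
  [38,48): 10 bp
  [48,51): 3 bp
  [51,61): 10 bp
  [61,78): 17 bp
  [78,96): 18 bp
  [96,108): 12 bp
  [108,118): 10 bp
  [118,127): 9 bp
  [127,133): 6 bp
  [133,143): 10 bp
  [143,153): 10 bp
  [153,165): 12 bp
  [165,177): 12 bp
  [177,184): 7 bp
  [184,190): 6 bp
  [190,202): 12 bp
  [202,216): 14 bp
  [216,226): 10 bp
  [226,234): 8 bp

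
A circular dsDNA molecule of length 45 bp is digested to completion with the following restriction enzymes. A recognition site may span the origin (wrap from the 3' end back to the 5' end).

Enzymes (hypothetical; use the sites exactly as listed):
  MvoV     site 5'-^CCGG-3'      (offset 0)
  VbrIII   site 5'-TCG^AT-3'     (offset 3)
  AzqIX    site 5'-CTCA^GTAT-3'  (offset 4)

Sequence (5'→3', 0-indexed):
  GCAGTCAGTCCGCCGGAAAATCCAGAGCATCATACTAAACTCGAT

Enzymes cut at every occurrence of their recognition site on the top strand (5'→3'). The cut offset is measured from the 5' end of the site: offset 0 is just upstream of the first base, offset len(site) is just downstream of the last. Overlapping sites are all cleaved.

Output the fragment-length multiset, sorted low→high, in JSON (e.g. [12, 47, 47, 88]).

Scan for sites:
  MvoV CCGG/0: at [12] ⇒ [12]
  VbrIII TCGAT/3: at [40] ⇒ [43]
  AzqIX (CTCAGTAT, off=4): no sites

All cut coordinates (distinct, sorted): [12, 43]

Fragments:
  12→43: 31 bp
  43→12 (wrap): 45-43+12 = 14 bp

[14,31]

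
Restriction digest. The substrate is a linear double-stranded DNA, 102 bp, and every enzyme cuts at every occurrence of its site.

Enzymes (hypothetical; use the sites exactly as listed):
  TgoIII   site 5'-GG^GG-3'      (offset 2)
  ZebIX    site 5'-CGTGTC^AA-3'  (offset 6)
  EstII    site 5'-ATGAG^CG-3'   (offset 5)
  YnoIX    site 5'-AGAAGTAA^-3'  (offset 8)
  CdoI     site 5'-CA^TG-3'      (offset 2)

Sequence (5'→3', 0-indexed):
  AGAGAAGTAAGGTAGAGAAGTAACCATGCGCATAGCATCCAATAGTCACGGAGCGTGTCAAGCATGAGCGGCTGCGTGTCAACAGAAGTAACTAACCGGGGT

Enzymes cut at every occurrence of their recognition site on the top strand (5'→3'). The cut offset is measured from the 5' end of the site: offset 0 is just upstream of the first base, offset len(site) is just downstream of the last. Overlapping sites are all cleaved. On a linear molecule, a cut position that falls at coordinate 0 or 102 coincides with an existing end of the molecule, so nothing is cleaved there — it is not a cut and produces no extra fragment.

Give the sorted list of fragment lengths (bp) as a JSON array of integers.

[3,3,4,5,8,10,11,12,13,33]

Scan for sites:
  TgoIII GGGG/2: at [97] ⇒ [99]
  ZebIX CGTGTCAA/6: at [53, 74] ⇒ [59, 80]
  EstII ATGAGCG/5: at [63] ⇒ [68]
  YnoIX AGAAGTAA/8: at [2, 15, 83] ⇒ [10, 23, 91]
  CdoI CATG/2: at [24, 62] ⇒ [26, 64]

All cut coordinates (distinct, sorted): [10, 23, 26, 59, 64, 68, 80, 91, 99]

Fragments:
  [0,10): 10 bp
  [10,23): 13 bp
  [23,26): 3 bp
  [26,59): 33 bp
  [59,64): 5 bp
  [64,68): 4 bp
  [68,80): 12 bp
  [80,91): 11 bp
  [91,99): 8 bp
  [99,102): 3 bp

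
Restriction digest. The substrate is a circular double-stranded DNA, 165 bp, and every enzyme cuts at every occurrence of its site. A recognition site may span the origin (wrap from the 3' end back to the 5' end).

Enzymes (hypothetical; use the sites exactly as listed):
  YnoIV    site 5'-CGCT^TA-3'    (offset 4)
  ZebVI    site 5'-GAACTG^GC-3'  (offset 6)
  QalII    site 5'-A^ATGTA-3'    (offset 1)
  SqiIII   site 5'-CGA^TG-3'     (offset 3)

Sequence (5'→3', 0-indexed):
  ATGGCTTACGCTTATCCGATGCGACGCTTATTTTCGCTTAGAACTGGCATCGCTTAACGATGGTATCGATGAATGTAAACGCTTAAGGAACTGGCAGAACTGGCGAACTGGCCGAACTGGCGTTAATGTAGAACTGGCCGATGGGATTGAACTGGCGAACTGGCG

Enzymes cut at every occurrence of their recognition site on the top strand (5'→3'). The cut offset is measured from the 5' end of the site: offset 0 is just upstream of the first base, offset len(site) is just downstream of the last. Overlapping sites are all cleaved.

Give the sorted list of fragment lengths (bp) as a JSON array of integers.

[3,4,5,6,6,7,8,8,8,8,9,9,9,9,10,10,11,11,11,13]

Per-enzyme occurrences:
  YnoIV CGCTTA/4: at [8, 24, 34, 50, 79] ⇒ [12, 28, 38, 54, 83]
  ZebVI GAACTGGC/6: at [40, 87, 96, 104, 113, 130, 148, 156] ⇒ [46, 93, 102, 110, 119, 136, 154, 162]
  QalII AATGTA/1: at [71, 124] ⇒ [72, 125]
  SqiIII CGATG/3: at [16, 57, 66, 138, 163] ⇒ [1, 19, 60, 69, 141]

All cut coordinates (distinct, sorted): [1, 12, 19, 28, 38, 46, 54, 60, 69, 72, 83, 93, 102, 110, 119, 125, 136, 141, 154, 162]

Fragment lengths:
  1→12: 11 bp
  12→19: 7 bp
  19→28: 9 bp
  28→38: 10 bp
  38→46: 8 bp
  46→54: 8 bp
  54→60: 6 bp
  60→69: 9 bp
  69→72: 3 bp
  72→83: 11 bp
  83→93: 10 bp
  93→102: 9 bp
  102→110: 8 bp
  110→119: 9 bp
  119→125: 6 bp
  125→136: 11 bp
  136→141: 5 bp
  141→154: 13 bp
  154→162: 8 bp
  162→1 (wrap): 165-162+1 = 4 bp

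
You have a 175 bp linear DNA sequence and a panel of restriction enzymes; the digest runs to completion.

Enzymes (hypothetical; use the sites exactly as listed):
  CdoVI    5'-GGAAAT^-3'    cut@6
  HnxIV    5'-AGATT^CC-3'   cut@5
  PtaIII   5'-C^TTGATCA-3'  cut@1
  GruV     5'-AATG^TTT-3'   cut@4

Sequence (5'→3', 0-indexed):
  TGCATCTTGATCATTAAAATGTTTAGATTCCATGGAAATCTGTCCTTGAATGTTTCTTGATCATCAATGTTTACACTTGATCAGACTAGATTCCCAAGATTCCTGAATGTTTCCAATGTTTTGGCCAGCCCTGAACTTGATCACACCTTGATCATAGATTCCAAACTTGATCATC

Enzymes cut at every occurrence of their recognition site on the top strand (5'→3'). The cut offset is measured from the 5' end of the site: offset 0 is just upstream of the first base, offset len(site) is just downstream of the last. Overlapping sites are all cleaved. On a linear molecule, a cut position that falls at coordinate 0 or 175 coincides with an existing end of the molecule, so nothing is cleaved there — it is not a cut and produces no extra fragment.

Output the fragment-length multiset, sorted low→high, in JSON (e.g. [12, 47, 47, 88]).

[4,6,6,7,8,8,9,9,9,10,11,13,13,13,15,16,18]

Scan for sites:
  CdoVI (GGAAAT, off=6): starts [33] → cuts [39]
  HnxIV (AGATTCC, off=5): starts [24, 87, 96, 155] → cuts [29, 92, 101, 160]
  PtaIII (CTTGATCA, off=1): starts [5, 55, 75, 135, 146, 165] → cuts [6, 56, 76, 136, 147, 166]
  GruV (AATGTTT, off=4): starts [17, 48, 65, 105, 114] → cuts [21, 52, 69, 109, 118]

All cut coordinates (distinct, sorted): [6, 21, 29, 39, 52, 56, 69, 76, 92, 101, 109, 118, 136, 147, 160, 166]

Fragments:
  [0,6): 6 bp
  [6,21): 15 bp
  [21,29): 8 bp
  [29,39): 10 bp
  [39,52): 13 bp
  [52,56): 4 bp
  [56,69): 13 bp
  [69,76): 7 bp
  [76,92): 16 bp
  [92,101): 9 bp
  [101,109): 8 bp
  [109,118): 9 bp
  [118,136): 18 bp
  [136,147): 11 bp
  [147,160): 13 bp
  [160,166): 6 bp
  [166,175): 9 bp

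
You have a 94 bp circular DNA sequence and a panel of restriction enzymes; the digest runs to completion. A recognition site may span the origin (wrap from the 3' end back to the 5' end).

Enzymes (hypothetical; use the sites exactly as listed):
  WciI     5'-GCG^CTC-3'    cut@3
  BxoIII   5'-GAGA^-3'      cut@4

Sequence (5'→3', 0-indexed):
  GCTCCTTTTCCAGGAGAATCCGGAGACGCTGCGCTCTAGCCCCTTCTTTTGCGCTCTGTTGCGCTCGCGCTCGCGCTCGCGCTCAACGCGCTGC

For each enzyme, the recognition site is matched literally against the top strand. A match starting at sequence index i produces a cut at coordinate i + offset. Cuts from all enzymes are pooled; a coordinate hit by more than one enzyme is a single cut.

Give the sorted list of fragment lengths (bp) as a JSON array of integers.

[6,6,6,7,9,10,14,16,20]

Scan for sites:
  WciI (GCGCTC, off=3): starts [30, 50, 60, 66, 72, 78, 92] → cuts [1, 33, 53, 63, 69, 75, 81]
  BxoIII (GAGA, off=4): starts [13, 22] → cuts [17, 26]

All cut coordinates (distinct, sorted): [1, 17, 26, 33, 53, 63, 69, 75, 81]

Fragments:
  1→17: 16 bp
  17→26: 9 bp
  26→33: 7 bp
  33→53: 20 bp
  53→63: 10 bp
  63→69: 6 bp
  69→75: 6 bp
  75→81: 6 bp
  81→1 (wrap): 94-81+1 = 14 bp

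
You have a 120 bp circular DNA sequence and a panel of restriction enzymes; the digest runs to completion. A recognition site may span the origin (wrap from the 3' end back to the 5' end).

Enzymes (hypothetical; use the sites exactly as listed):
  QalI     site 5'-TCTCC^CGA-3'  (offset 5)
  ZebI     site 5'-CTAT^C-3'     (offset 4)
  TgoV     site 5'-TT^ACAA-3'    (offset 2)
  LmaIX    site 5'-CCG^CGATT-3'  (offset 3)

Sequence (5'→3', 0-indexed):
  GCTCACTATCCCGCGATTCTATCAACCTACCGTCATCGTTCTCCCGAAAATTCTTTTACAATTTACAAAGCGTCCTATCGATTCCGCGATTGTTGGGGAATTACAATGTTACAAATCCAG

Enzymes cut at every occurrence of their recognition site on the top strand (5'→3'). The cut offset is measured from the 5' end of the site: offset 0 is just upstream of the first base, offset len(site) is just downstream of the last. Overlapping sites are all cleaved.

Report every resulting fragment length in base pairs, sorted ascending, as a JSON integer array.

[4,7,8,8,9,13,14,16,19,22]

Site scan:
  QalI TCTCCCGA/5: at [39] ⇒ [44]
  ZebI CTATC/4: at [5, 18, 74] ⇒ [9, 22, 78]
  TgoV TTACAA/2: at [55, 62, 100, 108] ⇒ [57, 64, 102, 110]
  LmaIX CCGCGATT/3: at [10, 83] ⇒ [13, 86]

Pooled cuts: [9, 13, 22, 44, 57, 64, 78, 86, 102, 110]

Fragments:
  9→13: 4 bp
  13→22: 9 bp
  22→44: 22 bp
  44→57: 13 bp
  57→64: 7 bp
  64→78: 14 bp
  78→86: 8 bp
  86→102: 16 bp
  102→110: 8 bp
  110→9 (wrap): 120-110+9 = 19 bp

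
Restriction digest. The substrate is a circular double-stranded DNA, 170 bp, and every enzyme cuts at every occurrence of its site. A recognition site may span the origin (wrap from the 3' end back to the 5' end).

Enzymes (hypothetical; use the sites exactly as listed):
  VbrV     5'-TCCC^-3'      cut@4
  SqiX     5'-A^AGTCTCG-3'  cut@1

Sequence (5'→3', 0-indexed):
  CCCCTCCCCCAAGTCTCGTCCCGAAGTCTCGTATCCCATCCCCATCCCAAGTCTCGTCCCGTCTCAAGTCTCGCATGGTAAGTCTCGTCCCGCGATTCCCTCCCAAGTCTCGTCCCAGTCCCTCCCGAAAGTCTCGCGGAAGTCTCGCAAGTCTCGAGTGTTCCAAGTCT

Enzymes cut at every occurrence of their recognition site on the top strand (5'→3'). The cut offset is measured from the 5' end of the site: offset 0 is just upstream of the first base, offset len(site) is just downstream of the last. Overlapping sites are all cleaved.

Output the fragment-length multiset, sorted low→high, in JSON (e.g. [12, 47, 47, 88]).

Scan for sites:
  VbrV (TCCC, off=4): starts [4, 18, 33, 38, 44, 56, 87, 96, 100, 112, 118, 122, 169] → cuts [3, 8, 22, 37, 42, 48, 60, 91, 100, 104, 116, 122, 126]
  SqiX (AAGTCTCG, off=1): starts [10, 23, 48, 65, 79, 104, 128, 139, 148] → cuts [11, 24, 49, 66, 80, 105, 129, 140, 149]

Pooled cuts: [3, 8, 11, 22, 24, 37, 42, 48, 49, 60, 66, 80, 91, 100, 104, 105, 116, 122, 126, 129, 140, 149]

Fragment lengths:
  3→8: 5 bp
  8→11: 3 bp
  11→22: 11 bp
  22→24: 2 bp
  24→37: 13 bp
  37→42: 5 bp
  42→48: 6 bp
  48→49: 1 bp
  49→60: 11 bp
  60→66: 6 bp
  66→80: 14 bp
  80→91: 11 bp
  91→100: 9 bp
  100→104: 4 bp
  104→105: 1 bp
  105→116: 11 bp
  116→122: 6 bp
  122→126: 4 bp
  126→129: 3 bp
  129→140: 11 bp
  140→149: 9 bp
  149→3 (wrap): 170-149+3 = 24 bp

[1,1,2,3,3,4,4,5,5,6,6,6,9,9,11,11,11,11,11,13,14,24]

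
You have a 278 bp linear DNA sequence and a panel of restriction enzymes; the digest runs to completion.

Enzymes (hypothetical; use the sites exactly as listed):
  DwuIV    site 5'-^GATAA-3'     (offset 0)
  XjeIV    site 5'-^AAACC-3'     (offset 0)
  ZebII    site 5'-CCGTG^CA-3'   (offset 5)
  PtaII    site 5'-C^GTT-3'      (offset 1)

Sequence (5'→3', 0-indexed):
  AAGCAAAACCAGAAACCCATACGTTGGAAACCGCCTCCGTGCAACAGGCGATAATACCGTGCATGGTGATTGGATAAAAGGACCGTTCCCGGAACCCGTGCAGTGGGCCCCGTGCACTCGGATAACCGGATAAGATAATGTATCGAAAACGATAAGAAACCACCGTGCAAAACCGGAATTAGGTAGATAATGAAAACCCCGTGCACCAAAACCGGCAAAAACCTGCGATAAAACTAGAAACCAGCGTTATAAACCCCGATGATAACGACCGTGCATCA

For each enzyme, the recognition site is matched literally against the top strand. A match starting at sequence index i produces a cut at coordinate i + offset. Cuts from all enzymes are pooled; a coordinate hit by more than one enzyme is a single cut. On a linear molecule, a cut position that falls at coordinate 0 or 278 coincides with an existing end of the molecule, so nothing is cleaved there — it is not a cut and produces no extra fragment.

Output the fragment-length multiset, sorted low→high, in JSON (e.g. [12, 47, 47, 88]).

[2,5,5,5,5,5,5,6,6,7,8,8,8,8,8,10,10,10,10,11,11,11,12,12,13,14,14,16,16,17]

Per-enzyme occurrences:
  DwuIV GATAA/0: at [49, 72, 120, 128, 133, 150, 185, 226, 260] ⇒ [49, 72, 120, 128, 133, 150, 185, 226, 260]
  XjeIV AAACC/0: at [5, 12, 27, 156, 169, 193, 208, 218, 237, 250] ⇒ [5, 12, 27, 156, 169, 193, 208, 218, 237, 250]
  ZebII CCGTGCA/5: at [36, 56, 95, 109, 162, 198, 268] ⇒ [41, 61, 100, 114, 167, 203, 273]
  PtaII CGTT/1: at [21, 83, 244] ⇒ [22, 84, 245]

All cut coordinates (distinct, sorted): [5, 12, 22, 27, 41, 49, 61, 72, 84, 100, 114, 120, 128, 133, 150, 156, 167, 169, 185, 193, 203, 208, 218, 226, 237, 245, 250, 260, 273]

Fragments:
  [0,5): 5 bp
  [5,12): 7 bp
  [12,22): 10 bp
  [22,27): 5 bp
  [27,41): 14 bp
  [41,49): 8 bp
  [49,61): 12 bp
  [61,72): 11 bp
  [72,84): 12 bp
  [84,100): 16 bp
  [100,114): 14 bp
  [114,120): 6 bp
  [120,128): 8 bp
  [128,133): 5 bp
  [133,150): 17 bp
  [150,156): 6 bp
  [156,167): 11 bp
  [167,169): 2 bp
  [169,185): 16 bp
  [185,193): 8 bp
  [193,203): 10 bp
  [203,208): 5 bp
  [208,218): 10 bp
  [218,226): 8 bp
  [226,237): 11 bp
  [237,245): 8 bp
  [245,250): 5 bp
  [250,260): 10 bp
  [260,273): 13 bp
  [273,278): 5 bp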